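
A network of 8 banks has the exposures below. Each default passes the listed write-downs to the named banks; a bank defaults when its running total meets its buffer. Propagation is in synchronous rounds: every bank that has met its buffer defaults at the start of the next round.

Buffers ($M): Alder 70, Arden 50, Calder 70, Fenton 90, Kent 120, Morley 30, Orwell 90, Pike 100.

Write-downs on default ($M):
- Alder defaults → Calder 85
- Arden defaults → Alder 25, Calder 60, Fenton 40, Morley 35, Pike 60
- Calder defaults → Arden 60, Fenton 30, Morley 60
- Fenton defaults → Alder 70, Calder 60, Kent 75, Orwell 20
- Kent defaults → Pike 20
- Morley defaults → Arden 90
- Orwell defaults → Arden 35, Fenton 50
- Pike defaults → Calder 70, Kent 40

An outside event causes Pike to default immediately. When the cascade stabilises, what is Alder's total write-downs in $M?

25

Round 1 — Pike defaults (initial).
  Calder: +70 → 70 ≥ 70
  Kent: +40 → 40 < 120
Round 2 — Calder defaults.
  Arden: +60 → 60 ≥ 50
  Fenton: +30 → 30 < 90
  Morley: +60 → 60 ≥ 30
Round 3 — Arden, Morley default.
  Alder: +25 → 25 < 70
  Fenton: +40 → 70 < 90
No further defaults.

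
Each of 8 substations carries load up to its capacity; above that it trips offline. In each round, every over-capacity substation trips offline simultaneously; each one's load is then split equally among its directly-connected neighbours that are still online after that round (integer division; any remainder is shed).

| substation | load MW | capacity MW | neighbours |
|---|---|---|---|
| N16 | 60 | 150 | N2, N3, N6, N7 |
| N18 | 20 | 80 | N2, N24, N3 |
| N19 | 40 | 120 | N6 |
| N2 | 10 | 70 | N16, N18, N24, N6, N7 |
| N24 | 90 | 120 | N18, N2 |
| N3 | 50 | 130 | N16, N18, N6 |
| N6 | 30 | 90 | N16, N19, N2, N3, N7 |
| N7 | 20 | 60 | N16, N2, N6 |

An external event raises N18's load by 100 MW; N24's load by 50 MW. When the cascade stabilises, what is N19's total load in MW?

73

Round 1 — N18 at 120 > 80; N24 at 140 > 120. N18, N24 trip offline.
  N18 sheds 120 MW to N2, N3: 60 each.
    N2: 10+60 = 70 ≤ 70
    N3: 50+60 = 110 ≤ 130
  N24 sheds 140 MW to N2: 140 each.
    N2: 70+140 = 210 > 70
Round 2 — N2 trips offline.
  N2 sheds 210 MW to N16, N6, N7: 70 each.
    N16: 60+70 = 130 ≤ 150
    N6: 30+70 = 100 > 90
    N7: 20+70 = 90 > 60
Round 3 — N6, N7 trip offline.
  N6 sheds 100 MW to N16, N19, N3: 33 each (1 lost).
    N16: 130+33 = 163 > 150
    N19: 40+33 = 73 ≤ 120
    N3: 110+33 = 143 > 130
  N7 sheds 90 MW to N16: 90 each.
    N16: 163+90 = 253 > 150
Round 4 — N16, N3 trip offline.
  N16 sheds 253 MW: no online neighbours, lost.
  N3 sheds 143 MW: no online neighbours, lost.
No further trips.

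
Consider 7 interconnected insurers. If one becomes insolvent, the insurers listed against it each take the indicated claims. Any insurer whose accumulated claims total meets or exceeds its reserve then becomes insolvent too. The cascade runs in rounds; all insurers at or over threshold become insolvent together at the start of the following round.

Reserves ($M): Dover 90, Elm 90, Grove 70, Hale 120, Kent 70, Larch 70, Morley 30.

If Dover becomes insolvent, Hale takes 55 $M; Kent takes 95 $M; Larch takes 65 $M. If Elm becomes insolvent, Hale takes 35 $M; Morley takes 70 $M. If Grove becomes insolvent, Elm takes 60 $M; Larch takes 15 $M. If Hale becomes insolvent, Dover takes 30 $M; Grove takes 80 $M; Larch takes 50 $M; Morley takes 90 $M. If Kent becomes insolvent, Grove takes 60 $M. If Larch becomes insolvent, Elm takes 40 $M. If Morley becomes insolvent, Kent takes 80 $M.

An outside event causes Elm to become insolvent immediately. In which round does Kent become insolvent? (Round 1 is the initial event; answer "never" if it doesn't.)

3

Round 1 — Elm becomes insolvent (initial).
  Hale: +35 → 35 < 120
  Morley: +70 → 70 ≥ 30
Round 2 — Morley becomes insolvent.
  Kent: +80 → 80 ≥ 70
Round 3 — Kent becomes insolvent.
  Grove: +60 → 60 < 70
No further insolvencies.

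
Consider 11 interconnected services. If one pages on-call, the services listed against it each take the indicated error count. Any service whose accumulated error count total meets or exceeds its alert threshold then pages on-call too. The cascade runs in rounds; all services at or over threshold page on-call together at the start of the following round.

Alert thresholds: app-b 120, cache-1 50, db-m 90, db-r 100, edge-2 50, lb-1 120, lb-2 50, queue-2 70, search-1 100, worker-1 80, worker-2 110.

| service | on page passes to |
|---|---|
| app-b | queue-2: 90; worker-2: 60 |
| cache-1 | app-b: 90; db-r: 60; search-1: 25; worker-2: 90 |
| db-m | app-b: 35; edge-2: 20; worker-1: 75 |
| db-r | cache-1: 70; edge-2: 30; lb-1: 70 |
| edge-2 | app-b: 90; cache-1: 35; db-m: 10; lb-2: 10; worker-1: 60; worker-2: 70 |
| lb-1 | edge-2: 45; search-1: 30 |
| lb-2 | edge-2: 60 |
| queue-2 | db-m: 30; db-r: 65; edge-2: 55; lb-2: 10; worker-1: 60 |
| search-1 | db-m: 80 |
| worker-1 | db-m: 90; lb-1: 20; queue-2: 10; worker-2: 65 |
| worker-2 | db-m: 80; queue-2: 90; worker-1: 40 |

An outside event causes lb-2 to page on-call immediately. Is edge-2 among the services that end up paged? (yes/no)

Round 1 — lb-2 pages on-call (initial).
  edge-2: +60 → 60 ≥ 50
Round 2 — edge-2 pages on-call.
  app-b: +90 → 90 < 120
  cache-1: +35 → 35 < 50
  db-m: +10 → 10 < 90
  worker-1: +60 → 60 < 80
  worker-2: +70 → 70 < 110
No further pages.

yes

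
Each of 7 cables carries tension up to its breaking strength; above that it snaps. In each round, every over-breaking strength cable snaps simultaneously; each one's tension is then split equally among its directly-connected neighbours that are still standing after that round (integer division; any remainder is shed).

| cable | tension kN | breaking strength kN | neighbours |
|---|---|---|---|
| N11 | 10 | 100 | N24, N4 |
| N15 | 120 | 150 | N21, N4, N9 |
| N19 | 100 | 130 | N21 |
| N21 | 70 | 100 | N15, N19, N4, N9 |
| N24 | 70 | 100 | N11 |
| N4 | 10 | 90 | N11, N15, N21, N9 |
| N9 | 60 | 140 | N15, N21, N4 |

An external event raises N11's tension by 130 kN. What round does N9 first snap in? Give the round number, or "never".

Round 1 — N11 at 140 > 100. N11 snaps.
  N11 sheds 140 kN to N24, N4: 70 each.
    N24: 70+70 = 140 > 100
    N4: 10+70 = 80 ≤ 90
Round 2 — N24 snaps.
  N24 sheds 140 kN: no online neighbours, lost.
No further breaks.

never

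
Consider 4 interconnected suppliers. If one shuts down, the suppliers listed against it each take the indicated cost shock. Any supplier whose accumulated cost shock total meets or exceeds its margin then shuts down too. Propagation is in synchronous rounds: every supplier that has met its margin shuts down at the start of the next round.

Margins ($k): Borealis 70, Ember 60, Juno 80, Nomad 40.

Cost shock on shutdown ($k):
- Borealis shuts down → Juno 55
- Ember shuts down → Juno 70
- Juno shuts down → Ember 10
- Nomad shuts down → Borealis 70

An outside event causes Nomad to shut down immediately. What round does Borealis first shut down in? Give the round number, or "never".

Round 1 — Nomad shuts down (initial).
  Borealis: +70 → 70 ≥ 70
Round 2 — Borealis shuts down.
  Juno: +55 → 55 < 80
No further shutdowns.

2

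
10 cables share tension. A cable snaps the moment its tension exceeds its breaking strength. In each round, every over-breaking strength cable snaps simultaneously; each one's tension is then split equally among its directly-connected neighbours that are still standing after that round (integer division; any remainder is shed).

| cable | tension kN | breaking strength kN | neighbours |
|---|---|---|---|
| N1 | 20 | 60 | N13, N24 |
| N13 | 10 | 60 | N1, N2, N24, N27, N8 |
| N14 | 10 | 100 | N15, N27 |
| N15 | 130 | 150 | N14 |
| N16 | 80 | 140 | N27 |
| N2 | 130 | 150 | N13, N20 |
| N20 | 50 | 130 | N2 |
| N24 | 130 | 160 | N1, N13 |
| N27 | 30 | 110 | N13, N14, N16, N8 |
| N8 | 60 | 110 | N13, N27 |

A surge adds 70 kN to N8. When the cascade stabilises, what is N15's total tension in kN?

Round 1 — N8 at 130 > 110. N8 snaps.
  N8 sheds 130 kN to N13, N27: 65 each.
    N13: 10+65 = 75 > 60
    N27: 30+65 = 95 ≤ 110
Round 2 — N13 snaps.
  N13 sheds 75 kN to N1, N2, N24, N27: 18 each (3 lost).
    N1: 20+18 = 38 ≤ 60
    N2: 130+18 = 148 ≤ 150
    N24: 130+18 = 148 ≤ 160
    N27: 95+18 = 113 > 110
Round 3 — N27 snaps.
  N27 sheds 113 kN to N14, N16: 56 each (1 lost).
    N14: 10+56 = 66 ≤ 100
    N16: 80+56 = 136 ≤ 140
No further breaks.

130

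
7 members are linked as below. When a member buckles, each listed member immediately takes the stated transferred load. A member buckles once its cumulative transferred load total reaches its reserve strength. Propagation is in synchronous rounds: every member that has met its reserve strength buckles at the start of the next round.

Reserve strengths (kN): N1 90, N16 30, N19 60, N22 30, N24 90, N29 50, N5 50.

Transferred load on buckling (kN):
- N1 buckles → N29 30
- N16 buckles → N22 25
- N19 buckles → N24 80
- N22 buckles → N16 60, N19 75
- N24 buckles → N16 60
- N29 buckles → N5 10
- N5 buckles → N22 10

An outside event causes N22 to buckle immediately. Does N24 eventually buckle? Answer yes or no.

Round 1 — N22 buckles (initial).
  N16: +60 → 60 ≥ 30
  N19: +75 → 75 ≥ 60
Round 2 — N16, N19 buckle.
  N24: +80 → 80 < 90
No further bucklings.

no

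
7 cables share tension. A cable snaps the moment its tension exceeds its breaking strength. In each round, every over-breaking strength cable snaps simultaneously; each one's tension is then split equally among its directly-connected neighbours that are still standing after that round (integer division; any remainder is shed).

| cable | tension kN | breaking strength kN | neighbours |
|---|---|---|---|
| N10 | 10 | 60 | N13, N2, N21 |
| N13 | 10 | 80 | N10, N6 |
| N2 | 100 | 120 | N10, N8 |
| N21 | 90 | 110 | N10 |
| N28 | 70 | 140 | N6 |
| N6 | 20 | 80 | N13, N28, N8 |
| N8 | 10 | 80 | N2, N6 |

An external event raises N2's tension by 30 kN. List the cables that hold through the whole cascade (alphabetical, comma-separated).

Round 1 — N2 at 130 > 120. N2 snaps.
  N2 sheds 130 kN to N10, N8: 65 each.
    N10: 10+65 = 75 > 60
    N8: 10+65 = 75 ≤ 80
Round 2 — N10 snaps.
  N10 sheds 75 kN to N13, N21: 37 each (1 lost).
    N13: 10+37 = 47 ≤ 80
    N21: 90+37 = 127 > 110
Round 3 — N21 snaps.
  N21 sheds 127 kN: no online neighbours, lost.
No further breaks.

N13, N28, N6, N8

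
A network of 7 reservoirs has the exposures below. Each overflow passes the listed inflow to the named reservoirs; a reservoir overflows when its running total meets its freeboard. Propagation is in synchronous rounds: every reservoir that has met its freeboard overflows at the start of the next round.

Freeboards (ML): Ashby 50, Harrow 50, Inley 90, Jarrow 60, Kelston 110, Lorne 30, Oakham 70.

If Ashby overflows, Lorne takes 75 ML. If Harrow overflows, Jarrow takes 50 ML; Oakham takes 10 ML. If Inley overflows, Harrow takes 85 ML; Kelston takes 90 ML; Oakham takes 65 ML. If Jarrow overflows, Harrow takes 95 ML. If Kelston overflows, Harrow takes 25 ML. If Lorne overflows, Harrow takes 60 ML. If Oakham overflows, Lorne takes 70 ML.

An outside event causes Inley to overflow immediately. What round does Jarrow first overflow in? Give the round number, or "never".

Round 1 — Inley overflows (initial).
  Harrow: +85 → 85 ≥ 50
  Kelston: +90 → 90 < 110
  Oakham: +65 → 65 < 70
Round 2 — Harrow overflows.
  Jarrow: +50 → 50 < 60
  Oakham: +10 → 75 ≥ 70
Round 3 — Oakham overflows.
  Lorne: +70 → 70 ≥ 30
Round 4 — Lorne overflows.
No further overflows.

never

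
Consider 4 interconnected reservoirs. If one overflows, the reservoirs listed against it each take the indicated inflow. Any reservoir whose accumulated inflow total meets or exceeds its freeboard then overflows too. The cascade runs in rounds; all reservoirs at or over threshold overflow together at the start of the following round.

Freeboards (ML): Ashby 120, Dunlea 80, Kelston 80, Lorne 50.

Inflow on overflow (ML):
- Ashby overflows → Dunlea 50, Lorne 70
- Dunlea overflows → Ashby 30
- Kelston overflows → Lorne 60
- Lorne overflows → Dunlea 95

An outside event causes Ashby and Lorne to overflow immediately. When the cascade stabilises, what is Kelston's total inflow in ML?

0

Round 1 — Ashby, Lorne overflow (initial).
  Dunlea: +50+95 → 145 ≥ 80
Round 2 — Dunlea overflows.
No further overflows.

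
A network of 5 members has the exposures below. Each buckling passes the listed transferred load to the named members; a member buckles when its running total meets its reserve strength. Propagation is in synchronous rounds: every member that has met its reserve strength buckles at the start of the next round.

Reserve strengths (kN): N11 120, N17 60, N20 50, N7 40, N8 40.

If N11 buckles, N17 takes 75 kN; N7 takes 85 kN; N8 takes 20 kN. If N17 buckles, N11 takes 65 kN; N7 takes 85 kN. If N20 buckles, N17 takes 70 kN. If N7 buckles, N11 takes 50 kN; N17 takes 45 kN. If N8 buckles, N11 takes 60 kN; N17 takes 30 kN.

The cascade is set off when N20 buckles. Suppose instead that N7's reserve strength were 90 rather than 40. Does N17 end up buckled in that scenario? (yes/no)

With N7's reserve strength at 90:
Round 1 — N20 buckles (initial).
  N17: +70 → 70 ≥ 60
Round 2 — N17 buckles.
  N11: +65 → 65 < 120
  N7: +85 → 85 < 90
No further bucklings.

yes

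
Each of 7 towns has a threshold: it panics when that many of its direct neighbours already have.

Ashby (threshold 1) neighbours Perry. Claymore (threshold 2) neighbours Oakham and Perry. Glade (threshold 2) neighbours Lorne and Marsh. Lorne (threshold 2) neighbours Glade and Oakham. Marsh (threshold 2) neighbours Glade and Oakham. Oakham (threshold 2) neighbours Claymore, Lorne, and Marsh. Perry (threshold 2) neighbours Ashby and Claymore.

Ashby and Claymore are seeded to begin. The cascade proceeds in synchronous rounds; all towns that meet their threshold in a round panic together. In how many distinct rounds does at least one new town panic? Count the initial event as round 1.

2

Round 1 — Ashby, Claymore panic (initial).
Round 2 — checking thresholds:
  Oakham: 1 of 3 neighbours < 2, holds.
  Perry: 2 of 2 neighbours ≥ 2, panics.
Round 3 — no new panics; cascade stops.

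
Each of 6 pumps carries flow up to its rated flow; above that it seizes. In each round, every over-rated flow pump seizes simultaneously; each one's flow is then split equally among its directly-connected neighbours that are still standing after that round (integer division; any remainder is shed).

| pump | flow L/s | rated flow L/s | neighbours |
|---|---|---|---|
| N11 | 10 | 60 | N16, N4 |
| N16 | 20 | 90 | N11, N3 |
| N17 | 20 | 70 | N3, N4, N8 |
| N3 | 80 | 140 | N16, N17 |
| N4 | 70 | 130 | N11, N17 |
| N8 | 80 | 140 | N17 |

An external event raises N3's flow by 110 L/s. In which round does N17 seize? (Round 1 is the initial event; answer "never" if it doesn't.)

2

Round 1 — N3 at 190 > 140. N3 seizes.
  N3 sheds 190 L/s to N16, N17: 95 each.
    N16: 20+95 = 115 > 90
    N17: 20+95 = 115 > 70
Round 2 — N16, N17 seize.
  N16 sheds 115 L/s to N11: 115 each.
    N11: 10+115 = 125 > 60
  N17 sheds 115 L/s to N4, N8: 57 each (1 lost).
    N4: 70+57 = 127 ≤ 130
    N8: 80+57 = 137 ≤ 140
Round 3 — N11 seizes.
  N11 sheds 125 L/s to N4: 125 each.
    N4: 127+125 = 252 > 130
Round 4 — N4 seizes.
  N4 sheds 252 L/s: no online neighbours, lost.
No further seizures.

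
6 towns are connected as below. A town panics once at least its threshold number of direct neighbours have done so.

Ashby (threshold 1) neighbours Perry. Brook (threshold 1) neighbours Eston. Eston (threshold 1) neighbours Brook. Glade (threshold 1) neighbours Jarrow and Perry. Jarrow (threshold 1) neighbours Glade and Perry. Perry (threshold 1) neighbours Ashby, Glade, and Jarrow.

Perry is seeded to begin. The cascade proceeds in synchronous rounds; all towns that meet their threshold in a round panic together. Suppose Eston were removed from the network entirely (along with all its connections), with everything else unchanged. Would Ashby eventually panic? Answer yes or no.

yes

With Eston removed:
Round 1 — Perry panics (initial).
Round 2 — checking thresholds:
  Ashby: 1 of 1 neighbours ≥ 1, panics.
  Glade: 1 of 2 neighbours ≥ 1, panics.
  Jarrow: 1 of 2 neighbours ≥ 1, panics.
Round 3 — no new panics; cascade stops.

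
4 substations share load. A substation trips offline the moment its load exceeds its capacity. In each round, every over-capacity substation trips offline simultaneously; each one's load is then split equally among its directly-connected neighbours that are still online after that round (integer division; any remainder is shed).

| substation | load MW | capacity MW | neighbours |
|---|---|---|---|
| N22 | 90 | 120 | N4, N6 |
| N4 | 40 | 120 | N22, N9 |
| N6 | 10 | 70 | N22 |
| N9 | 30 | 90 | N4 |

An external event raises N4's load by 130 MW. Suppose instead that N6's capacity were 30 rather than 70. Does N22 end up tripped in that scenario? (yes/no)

yes

With N6's capacity at 30:
Round 1 — N4 at 170 > 120. N4 trips offline.
  N4 sheds 170 MW to N22, N9: 85 each.
    N22: 90+85 = 175 > 120
    N9: 30+85 = 115 > 90
Round 2 — N22, N9 trip offline.
  N22 sheds 175 MW to N6: 175 each.
    N6: 10+175 = 185 > 30
  N9 sheds 115 MW: no online neighbours, lost.
Round 3 — N6 trips offline.
  N6 sheds 185 MW: no online neighbours, lost.
No further trips.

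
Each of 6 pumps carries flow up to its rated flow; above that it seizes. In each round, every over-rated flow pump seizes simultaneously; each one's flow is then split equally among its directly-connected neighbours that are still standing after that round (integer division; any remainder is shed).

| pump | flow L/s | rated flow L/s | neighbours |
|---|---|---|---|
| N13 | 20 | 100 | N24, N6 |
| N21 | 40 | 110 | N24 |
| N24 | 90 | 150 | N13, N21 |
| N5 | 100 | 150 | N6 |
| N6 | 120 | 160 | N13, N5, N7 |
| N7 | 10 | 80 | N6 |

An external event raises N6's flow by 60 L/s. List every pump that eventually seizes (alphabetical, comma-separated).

Round 1 — N6 at 180 > 160. N6 seizes.
  N6 sheds 180 L/s to N13, N5, N7: 60 each.
    N13: 20+60 = 80 ≤ 100
    N5: 100+60 = 160 > 150
    N7: 10+60 = 70 ≤ 80
Round 2 — N5 seizes.
  N5 sheds 160 L/s: no online neighbours, lost.
No further seizures.

N5, N6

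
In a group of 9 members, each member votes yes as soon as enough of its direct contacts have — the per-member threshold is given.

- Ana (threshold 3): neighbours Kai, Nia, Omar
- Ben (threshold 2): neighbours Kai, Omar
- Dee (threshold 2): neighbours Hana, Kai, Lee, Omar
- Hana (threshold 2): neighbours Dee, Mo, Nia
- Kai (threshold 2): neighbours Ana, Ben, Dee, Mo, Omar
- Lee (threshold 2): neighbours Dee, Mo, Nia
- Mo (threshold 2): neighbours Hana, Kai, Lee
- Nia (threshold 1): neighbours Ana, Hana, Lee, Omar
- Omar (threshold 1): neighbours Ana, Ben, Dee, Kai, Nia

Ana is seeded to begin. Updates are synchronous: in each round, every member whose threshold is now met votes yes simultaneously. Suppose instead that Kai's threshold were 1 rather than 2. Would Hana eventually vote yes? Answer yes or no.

yes

With Kai's threshold at 1:
Round 1 — Ana votes yes (initial).
Round 2 — checking thresholds:
  Kai: 1 of 5 neighbours ≥ 1, votes yes.
  Nia: 1 of 4 neighbours ≥ 1, votes yes.
  Omar: 1 of 5 neighbours ≥ 1, votes yes.
Round 3 — checking thresholds:
  Ben: 2 of 2 neighbours ≥ 2, votes yes.
  Dee: 2 of 4 neighbours ≥ 2, votes yes.
  Hana: 1 of 3 neighbours < 2, holds.
  Lee: 1 of 3 neighbours < 2, holds.
  Mo: 1 of 3 neighbours < 2, holds.
Round 4 — checking thresholds:
  Hana: 2 of 3 neighbours ≥ 2, votes yes.
  Lee: 2 of 3 neighbours ≥ 2, votes yes.
  Mo: 1 of 3 neighbours < 2, holds.
Round 5 — checking thresholds:
  Mo: 3 of 3 neighbours ≥ 2, votes yes.
Round 6 — no new yes votes; cascade stops.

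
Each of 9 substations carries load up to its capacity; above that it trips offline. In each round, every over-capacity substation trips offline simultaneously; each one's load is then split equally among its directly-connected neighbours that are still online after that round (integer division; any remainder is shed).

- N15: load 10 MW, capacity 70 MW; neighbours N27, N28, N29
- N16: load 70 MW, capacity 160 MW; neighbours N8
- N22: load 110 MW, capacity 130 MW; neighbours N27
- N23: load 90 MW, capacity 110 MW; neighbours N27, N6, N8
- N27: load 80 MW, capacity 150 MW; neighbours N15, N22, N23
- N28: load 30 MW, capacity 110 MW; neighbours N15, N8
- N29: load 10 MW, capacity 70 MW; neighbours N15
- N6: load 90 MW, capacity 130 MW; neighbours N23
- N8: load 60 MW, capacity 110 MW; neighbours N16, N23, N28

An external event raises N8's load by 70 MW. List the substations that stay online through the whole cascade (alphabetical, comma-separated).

Round 1 — N8 at 130 > 110. N8 trips offline.
  N8 sheds 130 MW to N16, N23, N28: 43 each (1 lost).
    N16: 70+43 = 113 ≤ 160
    N23: 90+43 = 133 > 110
    N28: 30+43 = 73 ≤ 110
Round 2 — N23 trips offline.
  N23 sheds 133 MW to N27, N6: 66 each (1 lost).
    N27: 80+66 = 146 ≤ 150
    N6: 90+66 = 156 > 130
Round 3 — N6 trips offline.
  N6 sheds 156 MW: no online neighbours, lost.
No further trips.

N15, N16, N22, N27, N28, N29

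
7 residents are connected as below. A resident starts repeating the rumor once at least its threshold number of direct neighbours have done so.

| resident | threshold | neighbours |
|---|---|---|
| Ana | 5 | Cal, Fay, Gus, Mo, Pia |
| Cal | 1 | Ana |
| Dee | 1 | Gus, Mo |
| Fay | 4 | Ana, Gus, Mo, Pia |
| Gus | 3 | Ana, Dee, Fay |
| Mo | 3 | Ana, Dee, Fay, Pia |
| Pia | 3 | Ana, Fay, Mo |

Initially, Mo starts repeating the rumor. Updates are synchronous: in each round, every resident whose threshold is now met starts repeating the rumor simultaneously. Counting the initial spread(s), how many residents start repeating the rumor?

2

Round 1 — Mo starts repeating the rumor (initial).
Round 2 — checking thresholds:
  Ana: 1 of 5 neighbours < 5, below threshold.
  Dee: 1 of 2 neighbours ≥ 1, starts repeating the rumor.
  Fay: 1 of 4 neighbours < 4, below threshold.
  Pia: 1 of 3 neighbours < 3, below threshold.
Round 3 — no new spreads; cascade stops.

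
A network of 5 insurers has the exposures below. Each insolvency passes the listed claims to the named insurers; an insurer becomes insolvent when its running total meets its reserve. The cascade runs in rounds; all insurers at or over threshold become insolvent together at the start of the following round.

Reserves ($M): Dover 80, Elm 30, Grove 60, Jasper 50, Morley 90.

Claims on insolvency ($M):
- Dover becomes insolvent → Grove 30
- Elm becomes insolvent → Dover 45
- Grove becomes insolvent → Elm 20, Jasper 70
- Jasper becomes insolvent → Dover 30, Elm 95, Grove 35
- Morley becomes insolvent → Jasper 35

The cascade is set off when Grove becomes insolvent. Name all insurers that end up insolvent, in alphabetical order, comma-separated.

Elm, Grove, Jasper

Round 1 — Grove becomes insolvent (initial).
  Elm: +20 → 20 < 30
  Jasper: +70 → 70 ≥ 50
Round 2 — Jasper becomes insolvent.
  Dover: +30 → 30 < 80
  Elm: +95 → 115 ≥ 30
Round 3 — Elm becomes insolvent.
  Dover: +45 → 75 < 80
No further insolvencies.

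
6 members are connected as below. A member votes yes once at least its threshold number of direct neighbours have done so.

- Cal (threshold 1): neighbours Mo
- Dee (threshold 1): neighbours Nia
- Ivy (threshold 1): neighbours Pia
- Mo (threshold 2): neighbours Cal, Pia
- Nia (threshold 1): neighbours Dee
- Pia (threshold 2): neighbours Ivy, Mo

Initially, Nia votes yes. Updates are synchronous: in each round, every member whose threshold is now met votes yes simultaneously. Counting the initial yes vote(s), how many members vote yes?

2

Round 1 — Nia votes yes (initial).
Round 2 — checking thresholds:
  Dee: 1 of 1 neighbours ≥ 1, votes yes.
Round 3 — no new yes votes; cascade stops.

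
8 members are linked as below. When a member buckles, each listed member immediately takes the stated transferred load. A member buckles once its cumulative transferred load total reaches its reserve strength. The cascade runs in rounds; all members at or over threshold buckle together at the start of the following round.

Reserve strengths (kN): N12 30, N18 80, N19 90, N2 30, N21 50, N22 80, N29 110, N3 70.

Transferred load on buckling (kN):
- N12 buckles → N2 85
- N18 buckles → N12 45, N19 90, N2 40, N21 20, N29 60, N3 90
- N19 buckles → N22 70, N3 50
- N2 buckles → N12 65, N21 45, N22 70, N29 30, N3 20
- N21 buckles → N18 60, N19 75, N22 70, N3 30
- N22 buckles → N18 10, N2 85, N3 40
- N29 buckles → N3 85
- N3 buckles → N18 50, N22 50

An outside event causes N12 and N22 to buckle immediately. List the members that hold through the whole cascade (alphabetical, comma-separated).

Round 1 — N12, N22 buckle (initial).
  N18: +10 → 10 < 80
  N2: +85+85 → 170 ≥ 30
  N3: +40 → 40 < 70
Round 2 — N2 buckles.
  N21: +45 → 45 < 50
  N29: +30 → 30 < 110
  N3: +20 → 60 < 70
No further bucklings.

N18, N19, N21, N29, N3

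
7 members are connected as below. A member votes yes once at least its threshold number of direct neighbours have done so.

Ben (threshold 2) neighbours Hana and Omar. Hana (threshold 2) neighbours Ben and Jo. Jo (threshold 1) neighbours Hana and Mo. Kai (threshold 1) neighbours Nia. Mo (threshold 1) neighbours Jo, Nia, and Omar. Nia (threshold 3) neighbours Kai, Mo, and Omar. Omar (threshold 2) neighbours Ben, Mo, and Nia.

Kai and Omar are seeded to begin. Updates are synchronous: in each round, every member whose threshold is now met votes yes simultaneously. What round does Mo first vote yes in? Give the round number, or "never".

2

Round 1 — Kai, Omar vote yes (initial).
Round 2 — checking thresholds:
  Ben: 1 of 2 neighbours < 2, below threshold.
  Mo: 1 of 3 neighbours ≥ 1, votes yes.
  Nia: 2 of 3 neighbours < 3, below threshold.
Round 3 — checking thresholds:
  Ben: 1 of 2 neighbours < 2, below threshold.
  Jo: 1 of 2 neighbours ≥ 1, votes yes.
  Nia: 3 of 3 neighbours ≥ 3, votes yes.
Round 4 — no new yes votes; cascade stops.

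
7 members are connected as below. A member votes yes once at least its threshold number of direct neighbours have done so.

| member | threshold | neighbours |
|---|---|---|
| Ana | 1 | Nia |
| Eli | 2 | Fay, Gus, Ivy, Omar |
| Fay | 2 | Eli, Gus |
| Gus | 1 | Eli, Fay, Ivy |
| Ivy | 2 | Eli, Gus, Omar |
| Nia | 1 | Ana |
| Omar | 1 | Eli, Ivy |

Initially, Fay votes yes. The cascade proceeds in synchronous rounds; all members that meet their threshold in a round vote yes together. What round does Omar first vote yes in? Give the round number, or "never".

4

Round 1 — Fay votes yes (initial).
Round 2 — checking thresholds:
  Eli: 1 of 4 neighbours < 2, below threshold.
  Gus: 1 of 3 neighbours ≥ 1, votes yes.
Round 3 — checking thresholds:
  Eli: 2 of 4 neighbours ≥ 2, votes yes.
  Ivy: 1 of 3 neighbours < 2, below threshold.
Round 4 — checking thresholds:
  Ivy: 2 of 3 neighbours ≥ 2, votes yes.
  Omar: 1 of 2 neighbours ≥ 1, votes yes.
Round 5 — no new yes votes; cascade stops.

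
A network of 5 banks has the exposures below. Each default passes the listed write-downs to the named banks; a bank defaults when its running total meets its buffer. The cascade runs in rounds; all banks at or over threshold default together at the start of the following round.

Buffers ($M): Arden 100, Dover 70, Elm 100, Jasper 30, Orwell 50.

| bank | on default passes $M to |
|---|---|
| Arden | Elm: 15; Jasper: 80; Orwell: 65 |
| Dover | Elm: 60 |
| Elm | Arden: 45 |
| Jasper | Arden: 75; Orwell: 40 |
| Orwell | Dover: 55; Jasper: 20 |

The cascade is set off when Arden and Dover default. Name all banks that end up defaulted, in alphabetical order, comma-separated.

Arden, Dover, Jasper, Orwell

Round 1 — Arden, Dover default (initial).
  Elm: +15+60 → 75 < 100
  Jasper: +80 → 80 ≥ 30
  Orwell: +65 → 65 ≥ 50
Round 2 — Jasper, Orwell default.
No further defaults.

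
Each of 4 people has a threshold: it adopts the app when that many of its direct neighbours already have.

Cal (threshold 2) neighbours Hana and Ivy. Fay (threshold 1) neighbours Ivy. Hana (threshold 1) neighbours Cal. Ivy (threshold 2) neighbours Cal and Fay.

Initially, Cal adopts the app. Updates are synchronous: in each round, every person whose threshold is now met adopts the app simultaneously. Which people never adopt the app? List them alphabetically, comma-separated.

Round 1 — Cal adopts the app (initial).
Round 2 — checking thresholds:
  Hana: 1 of 1 neighbours ≥ 1, adopts the app.
  Ivy: 1 of 2 neighbours < 2, below threshold.
Round 3 — no new adoptions; cascade stops.

Fay, Ivy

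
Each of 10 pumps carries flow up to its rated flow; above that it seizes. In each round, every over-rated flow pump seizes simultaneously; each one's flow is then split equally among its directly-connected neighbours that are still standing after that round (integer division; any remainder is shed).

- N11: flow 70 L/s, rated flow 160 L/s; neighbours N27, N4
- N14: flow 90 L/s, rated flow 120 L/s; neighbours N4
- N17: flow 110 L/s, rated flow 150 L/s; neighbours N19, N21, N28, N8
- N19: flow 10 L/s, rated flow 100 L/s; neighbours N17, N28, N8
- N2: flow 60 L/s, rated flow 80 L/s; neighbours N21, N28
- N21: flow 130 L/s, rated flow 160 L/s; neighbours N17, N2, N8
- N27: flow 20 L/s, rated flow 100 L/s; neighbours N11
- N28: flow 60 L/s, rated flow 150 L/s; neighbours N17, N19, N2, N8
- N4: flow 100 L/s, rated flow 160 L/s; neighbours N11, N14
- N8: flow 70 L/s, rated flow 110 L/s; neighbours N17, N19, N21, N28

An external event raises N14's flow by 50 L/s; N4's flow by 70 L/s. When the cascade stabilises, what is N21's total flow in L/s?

130

Round 1 — N14 at 140 > 120; N4 at 170 > 160. N14, N4 seize.
  N14 sheds 140 L/s: no online neighbours, lost.
  N4 sheds 170 L/s to N11: 170 each.
    N11: 70+170 = 240 > 160
Round 2 — N11 seizes.
  N11 sheds 240 L/s to N27: 240 each.
    N27: 20+240 = 260 > 100
Round 3 — N27 seizes.
  N27 sheds 260 L/s: no online neighbours, lost.
No further seizures.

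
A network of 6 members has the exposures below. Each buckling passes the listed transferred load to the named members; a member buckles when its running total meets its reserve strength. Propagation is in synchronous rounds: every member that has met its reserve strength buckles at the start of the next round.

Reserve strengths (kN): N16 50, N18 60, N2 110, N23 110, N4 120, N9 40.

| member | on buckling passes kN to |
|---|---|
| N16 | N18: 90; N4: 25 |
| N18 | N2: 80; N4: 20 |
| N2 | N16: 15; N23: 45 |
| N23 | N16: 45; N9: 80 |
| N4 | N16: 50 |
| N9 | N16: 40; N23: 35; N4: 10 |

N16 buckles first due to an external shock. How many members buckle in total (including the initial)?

2

Round 1 — N16 buckles (initial).
  N18: +90 → 90 ≥ 60
  N4: +25 → 25 < 120
Round 2 — N18 buckles.
  N2: +80 → 80 < 110
  N4: +20 → 45 < 120
No further bucklings.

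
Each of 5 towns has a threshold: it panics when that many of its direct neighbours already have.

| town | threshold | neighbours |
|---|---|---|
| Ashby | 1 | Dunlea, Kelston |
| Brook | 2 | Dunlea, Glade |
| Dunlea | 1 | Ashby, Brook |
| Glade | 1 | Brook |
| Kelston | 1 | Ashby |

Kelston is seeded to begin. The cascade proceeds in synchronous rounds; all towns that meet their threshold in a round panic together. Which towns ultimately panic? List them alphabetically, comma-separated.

Round 1 — Kelston panics (initial).
Round 2 — checking thresholds:
  Ashby: 1 of 2 neighbours ≥ 1, panics.
Round 3 — checking thresholds:
  Dunlea: 1 of 2 neighbours ≥ 1, panics.
Round 4 — no new panics; cascade stops.

Ashby, Dunlea, Kelston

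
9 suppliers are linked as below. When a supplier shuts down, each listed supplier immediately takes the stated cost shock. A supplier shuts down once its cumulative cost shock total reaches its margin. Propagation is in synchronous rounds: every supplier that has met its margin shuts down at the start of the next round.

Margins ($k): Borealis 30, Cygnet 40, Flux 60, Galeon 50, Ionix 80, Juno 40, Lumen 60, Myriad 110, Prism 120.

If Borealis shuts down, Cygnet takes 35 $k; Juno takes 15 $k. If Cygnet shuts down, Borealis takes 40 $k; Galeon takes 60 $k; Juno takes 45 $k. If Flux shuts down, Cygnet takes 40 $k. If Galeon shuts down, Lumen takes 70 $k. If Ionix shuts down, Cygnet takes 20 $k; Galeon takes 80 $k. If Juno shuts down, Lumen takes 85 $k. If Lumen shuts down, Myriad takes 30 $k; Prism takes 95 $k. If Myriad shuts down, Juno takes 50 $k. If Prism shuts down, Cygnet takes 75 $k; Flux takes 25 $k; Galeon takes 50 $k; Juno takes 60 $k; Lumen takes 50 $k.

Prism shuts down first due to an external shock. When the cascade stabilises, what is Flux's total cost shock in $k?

Round 1 — Prism shuts down (initial).
  Cygnet: +75 → 75 ≥ 40
  Flux: +25 → 25 < 60
  Galeon: +50 → 50 ≥ 50
  Juno: +60 → 60 ≥ 40
  Lumen: +50 → 50 < 60
Round 2 — Cygnet, Galeon, Juno shut down.
  Borealis: +40 → 40 ≥ 30
  Lumen: +70+85 → 205 ≥ 60
Round 3 — Borealis, Lumen shut down.
  Myriad: +30 → 30 < 110
No further shutdowns.

25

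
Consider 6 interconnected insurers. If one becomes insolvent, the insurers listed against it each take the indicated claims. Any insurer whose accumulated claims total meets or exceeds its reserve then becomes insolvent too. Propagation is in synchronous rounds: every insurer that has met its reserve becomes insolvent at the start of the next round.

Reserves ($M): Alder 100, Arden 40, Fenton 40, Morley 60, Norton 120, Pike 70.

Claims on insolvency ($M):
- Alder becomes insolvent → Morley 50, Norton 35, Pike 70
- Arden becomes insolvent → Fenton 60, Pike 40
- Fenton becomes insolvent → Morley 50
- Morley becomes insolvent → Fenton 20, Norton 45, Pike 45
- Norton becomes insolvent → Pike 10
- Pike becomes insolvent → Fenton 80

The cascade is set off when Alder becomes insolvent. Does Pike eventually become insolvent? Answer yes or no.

yes

Round 1 — Alder becomes insolvent (initial).
  Morley: +50 → 50 < 60
  Norton: +35 → 35 < 120
  Pike: +70 → 70 ≥ 70
Round 2 — Pike becomes insolvent.
  Fenton: +80 → 80 ≥ 40
Round 3 — Fenton becomes insolvent.
  Morley: +50 → 100 ≥ 60
Round 4 — Morley becomes insolvent.
  Norton: +45 → 80 < 120
No further insolvencies.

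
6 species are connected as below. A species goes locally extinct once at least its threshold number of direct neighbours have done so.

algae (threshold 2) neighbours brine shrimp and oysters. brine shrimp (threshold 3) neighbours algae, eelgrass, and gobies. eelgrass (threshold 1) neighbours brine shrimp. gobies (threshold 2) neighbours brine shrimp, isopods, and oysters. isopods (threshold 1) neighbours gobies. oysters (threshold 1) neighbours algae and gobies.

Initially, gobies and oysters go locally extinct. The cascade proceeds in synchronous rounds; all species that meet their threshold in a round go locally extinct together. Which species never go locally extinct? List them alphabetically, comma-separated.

Round 1 — gobies, oysters go locally extinct (initial).
Round 2 — checking thresholds:
  algae: 1 of 2 neighbours < 2, not yet.
  brine shrimp: 1 of 3 neighbours < 3, not yet.
  isopods: 1 of 1 neighbours ≥ 1, goes locally extinct.
Round 3 — no new extinctions; cascade stops.

algae, brine shrimp, eelgrass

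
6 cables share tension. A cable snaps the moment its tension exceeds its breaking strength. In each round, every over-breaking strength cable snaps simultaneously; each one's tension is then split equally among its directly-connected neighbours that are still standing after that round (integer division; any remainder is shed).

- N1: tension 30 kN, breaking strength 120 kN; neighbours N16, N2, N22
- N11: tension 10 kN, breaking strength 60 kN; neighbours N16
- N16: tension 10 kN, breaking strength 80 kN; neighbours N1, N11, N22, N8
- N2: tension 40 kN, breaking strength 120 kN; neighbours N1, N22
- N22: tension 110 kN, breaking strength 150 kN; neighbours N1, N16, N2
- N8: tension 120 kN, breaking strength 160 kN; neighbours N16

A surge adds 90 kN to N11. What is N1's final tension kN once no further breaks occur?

Round 1 — N11 at 100 > 60. N11 snaps.
  N11 sheds 100 kN to N16: 100 each.
    N16: 10+100 = 110 > 80
Round 2 — N16 snaps.
  N16 sheds 110 kN to N1, N22, N8: 36 each (2 lost).
    N1: 30+36 = 66 ≤ 120
    N22: 110+36 = 146 ≤ 150
    N8: 120+36 = 156 ≤ 160
No further breaks.

66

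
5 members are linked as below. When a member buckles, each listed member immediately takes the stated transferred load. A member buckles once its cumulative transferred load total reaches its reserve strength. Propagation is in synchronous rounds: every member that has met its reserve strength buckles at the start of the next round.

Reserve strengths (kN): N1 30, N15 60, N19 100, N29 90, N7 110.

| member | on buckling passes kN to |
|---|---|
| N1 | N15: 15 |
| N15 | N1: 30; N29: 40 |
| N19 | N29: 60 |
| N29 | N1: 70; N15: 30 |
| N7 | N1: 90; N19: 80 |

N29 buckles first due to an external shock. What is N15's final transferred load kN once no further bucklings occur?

45

Round 1 — N29 buckles (initial).
  N1: +70 → 70 ≥ 30
  N15: +30 → 30 < 60
Round 2 — N1 buckles.
  N15: +15 → 45 < 60
No further bucklings.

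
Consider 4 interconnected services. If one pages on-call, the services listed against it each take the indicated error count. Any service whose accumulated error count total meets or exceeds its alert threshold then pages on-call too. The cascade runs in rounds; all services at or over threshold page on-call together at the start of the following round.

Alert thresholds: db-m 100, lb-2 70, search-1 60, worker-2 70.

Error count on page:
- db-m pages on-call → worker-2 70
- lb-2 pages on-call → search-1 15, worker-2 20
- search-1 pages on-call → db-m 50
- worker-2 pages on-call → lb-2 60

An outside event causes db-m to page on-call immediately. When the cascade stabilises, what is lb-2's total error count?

60

Round 1 — db-m pages on-call (initial).
  worker-2: +70 → 70 ≥ 70
Round 2 — worker-2 pages on-call.
  lb-2: +60 → 60 < 70
No further pages.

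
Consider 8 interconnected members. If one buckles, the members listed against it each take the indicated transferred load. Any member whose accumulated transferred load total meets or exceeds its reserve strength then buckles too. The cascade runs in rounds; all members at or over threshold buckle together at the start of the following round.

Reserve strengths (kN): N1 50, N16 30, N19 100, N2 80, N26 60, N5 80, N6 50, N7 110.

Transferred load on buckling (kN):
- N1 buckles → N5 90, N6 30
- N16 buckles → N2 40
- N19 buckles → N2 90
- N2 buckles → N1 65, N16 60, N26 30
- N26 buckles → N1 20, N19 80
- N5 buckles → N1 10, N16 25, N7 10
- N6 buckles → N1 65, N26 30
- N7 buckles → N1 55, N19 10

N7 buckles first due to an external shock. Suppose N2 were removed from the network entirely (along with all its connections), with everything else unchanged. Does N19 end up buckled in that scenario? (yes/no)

With N2 removed:
Round 1 — N7 buckles (initial).
  N1: +55 → 55 ≥ 50
  N19: +10 → 10 < 100
Round 2 — N1 buckles.
  N5: +90 → 90 ≥ 80
  N6: +30 → 30 < 50
Round 3 — N5 buckles.
  N16: +25 → 25 < 30
No further bucklings.

no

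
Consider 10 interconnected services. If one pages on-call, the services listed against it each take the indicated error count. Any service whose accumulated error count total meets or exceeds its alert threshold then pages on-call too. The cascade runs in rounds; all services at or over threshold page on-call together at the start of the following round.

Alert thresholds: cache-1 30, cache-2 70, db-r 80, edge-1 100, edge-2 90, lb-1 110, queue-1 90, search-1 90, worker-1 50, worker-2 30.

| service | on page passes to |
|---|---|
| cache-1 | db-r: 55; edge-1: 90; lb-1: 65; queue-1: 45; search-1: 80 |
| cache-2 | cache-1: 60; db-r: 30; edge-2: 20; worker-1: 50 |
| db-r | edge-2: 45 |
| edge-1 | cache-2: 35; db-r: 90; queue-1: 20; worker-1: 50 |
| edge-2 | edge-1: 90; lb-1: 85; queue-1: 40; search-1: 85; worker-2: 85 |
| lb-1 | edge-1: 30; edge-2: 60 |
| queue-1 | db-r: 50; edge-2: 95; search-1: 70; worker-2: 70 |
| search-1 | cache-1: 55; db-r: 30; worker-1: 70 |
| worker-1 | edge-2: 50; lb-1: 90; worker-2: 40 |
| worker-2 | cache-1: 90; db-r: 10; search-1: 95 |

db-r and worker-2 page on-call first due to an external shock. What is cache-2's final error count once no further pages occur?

Round 1 — db-r, worker-2 page on-call (initial).
  cache-1: +90 → 90 ≥ 30
  edge-2: +45 → 45 < 90
  search-1: +95 → 95 ≥ 90
Round 2 — cache-1, search-1 page on-call.
  edge-1: +90 → 90 < 100
  lb-1: +65 → 65 < 110
  queue-1: +45 → 45 < 90
  worker-1: +70 → 70 ≥ 50
Round 3 — worker-1 pages on-call.
  edge-2: +50 → 95 ≥ 90
  lb-1: +90 → 155 ≥ 110
Round 4 — edge-2, lb-1 page on-call.
  edge-1: +90+30 → 210 ≥ 100
  queue-1: +40 → 85 < 90
Round 5 — edge-1 pages on-call.
  cache-2: +35 → 35 < 70
  queue-1: +20 → 105 ≥ 90
Round 6 — queue-1 pages on-call.
No further pages.

35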